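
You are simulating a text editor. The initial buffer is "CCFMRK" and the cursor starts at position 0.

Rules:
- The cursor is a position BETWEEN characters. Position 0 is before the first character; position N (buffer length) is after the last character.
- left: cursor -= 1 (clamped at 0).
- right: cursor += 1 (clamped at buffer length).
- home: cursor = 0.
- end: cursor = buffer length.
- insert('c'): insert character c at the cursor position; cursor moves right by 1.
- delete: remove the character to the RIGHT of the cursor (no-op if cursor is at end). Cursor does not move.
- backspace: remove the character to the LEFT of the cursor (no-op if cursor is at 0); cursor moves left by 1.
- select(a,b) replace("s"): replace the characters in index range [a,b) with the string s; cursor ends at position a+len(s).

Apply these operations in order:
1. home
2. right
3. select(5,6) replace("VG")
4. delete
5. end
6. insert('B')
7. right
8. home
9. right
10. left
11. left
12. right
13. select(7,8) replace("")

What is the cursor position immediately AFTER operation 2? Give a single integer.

Answer: 1

Derivation:
After op 1 (home): buf='CCFMRK' cursor=0
After op 2 (right): buf='CCFMRK' cursor=1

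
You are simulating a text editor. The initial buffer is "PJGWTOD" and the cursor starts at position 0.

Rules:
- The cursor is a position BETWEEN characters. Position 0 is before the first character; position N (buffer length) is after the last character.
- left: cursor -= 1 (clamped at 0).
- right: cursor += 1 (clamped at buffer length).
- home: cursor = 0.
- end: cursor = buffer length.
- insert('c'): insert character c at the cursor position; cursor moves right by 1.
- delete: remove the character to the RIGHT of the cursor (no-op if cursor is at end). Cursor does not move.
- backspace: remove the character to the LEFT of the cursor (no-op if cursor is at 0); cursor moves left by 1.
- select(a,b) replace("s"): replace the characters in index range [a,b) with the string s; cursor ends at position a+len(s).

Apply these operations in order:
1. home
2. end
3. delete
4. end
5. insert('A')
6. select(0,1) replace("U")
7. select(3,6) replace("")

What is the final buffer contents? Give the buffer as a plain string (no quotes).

Answer: UJGDA

Derivation:
After op 1 (home): buf='PJGWTOD' cursor=0
After op 2 (end): buf='PJGWTOD' cursor=7
After op 3 (delete): buf='PJGWTOD' cursor=7
After op 4 (end): buf='PJGWTOD' cursor=7
After op 5 (insert('A')): buf='PJGWTODA' cursor=8
After op 6 (select(0,1) replace("U")): buf='UJGWTODA' cursor=1
After op 7 (select(3,6) replace("")): buf='UJGDA' cursor=3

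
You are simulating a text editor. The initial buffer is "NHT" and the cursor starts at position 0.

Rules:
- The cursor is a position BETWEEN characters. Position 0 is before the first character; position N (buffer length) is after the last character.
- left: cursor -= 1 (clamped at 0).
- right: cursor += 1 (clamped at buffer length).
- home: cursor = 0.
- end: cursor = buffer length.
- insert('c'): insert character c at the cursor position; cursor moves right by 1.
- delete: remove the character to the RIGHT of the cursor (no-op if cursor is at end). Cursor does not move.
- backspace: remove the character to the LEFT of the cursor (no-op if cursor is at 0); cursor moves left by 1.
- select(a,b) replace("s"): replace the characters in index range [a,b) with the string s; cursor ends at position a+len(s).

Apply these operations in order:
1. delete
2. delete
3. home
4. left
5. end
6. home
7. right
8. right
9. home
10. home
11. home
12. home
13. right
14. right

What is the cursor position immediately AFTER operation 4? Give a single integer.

Answer: 0

Derivation:
After op 1 (delete): buf='HT' cursor=0
After op 2 (delete): buf='T' cursor=0
After op 3 (home): buf='T' cursor=0
After op 4 (left): buf='T' cursor=0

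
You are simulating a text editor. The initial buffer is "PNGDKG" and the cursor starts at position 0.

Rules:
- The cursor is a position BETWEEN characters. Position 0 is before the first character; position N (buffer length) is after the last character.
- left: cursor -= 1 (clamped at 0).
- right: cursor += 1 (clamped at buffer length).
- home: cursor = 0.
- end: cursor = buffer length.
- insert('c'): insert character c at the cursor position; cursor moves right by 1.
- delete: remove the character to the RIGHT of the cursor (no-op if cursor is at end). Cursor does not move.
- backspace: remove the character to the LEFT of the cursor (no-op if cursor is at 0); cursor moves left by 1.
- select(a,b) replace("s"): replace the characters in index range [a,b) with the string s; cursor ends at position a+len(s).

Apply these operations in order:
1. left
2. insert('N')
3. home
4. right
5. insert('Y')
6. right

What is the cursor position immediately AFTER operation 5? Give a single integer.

After op 1 (left): buf='PNGDKG' cursor=0
After op 2 (insert('N')): buf='NPNGDKG' cursor=1
After op 3 (home): buf='NPNGDKG' cursor=0
After op 4 (right): buf='NPNGDKG' cursor=1
After op 5 (insert('Y')): buf='NYPNGDKG' cursor=2

Answer: 2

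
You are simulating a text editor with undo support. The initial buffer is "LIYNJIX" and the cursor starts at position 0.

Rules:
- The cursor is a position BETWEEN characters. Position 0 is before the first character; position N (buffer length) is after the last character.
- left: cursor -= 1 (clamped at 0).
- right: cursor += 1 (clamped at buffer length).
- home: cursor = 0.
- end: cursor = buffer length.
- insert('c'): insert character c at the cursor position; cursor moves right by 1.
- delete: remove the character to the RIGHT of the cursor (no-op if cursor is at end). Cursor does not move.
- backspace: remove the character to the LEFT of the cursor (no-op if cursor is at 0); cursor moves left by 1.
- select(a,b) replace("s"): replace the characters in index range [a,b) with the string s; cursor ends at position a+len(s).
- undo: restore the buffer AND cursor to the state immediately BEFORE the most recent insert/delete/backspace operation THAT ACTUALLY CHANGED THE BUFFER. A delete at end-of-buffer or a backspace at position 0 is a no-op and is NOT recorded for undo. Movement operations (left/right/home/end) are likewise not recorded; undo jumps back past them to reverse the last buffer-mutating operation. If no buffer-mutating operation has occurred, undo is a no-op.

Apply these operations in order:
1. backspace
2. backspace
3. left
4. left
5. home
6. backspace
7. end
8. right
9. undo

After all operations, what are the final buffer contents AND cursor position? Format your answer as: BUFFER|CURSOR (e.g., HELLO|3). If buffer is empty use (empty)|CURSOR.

After op 1 (backspace): buf='LIYNJIX' cursor=0
After op 2 (backspace): buf='LIYNJIX' cursor=0
After op 3 (left): buf='LIYNJIX' cursor=0
After op 4 (left): buf='LIYNJIX' cursor=0
After op 5 (home): buf='LIYNJIX' cursor=0
After op 6 (backspace): buf='LIYNJIX' cursor=0
After op 7 (end): buf='LIYNJIX' cursor=7
After op 8 (right): buf='LIYNJIX' cursor=7
After op 9 (undo): buf='LIYNJIX' cursor=7

Answer: LIYNJIX|7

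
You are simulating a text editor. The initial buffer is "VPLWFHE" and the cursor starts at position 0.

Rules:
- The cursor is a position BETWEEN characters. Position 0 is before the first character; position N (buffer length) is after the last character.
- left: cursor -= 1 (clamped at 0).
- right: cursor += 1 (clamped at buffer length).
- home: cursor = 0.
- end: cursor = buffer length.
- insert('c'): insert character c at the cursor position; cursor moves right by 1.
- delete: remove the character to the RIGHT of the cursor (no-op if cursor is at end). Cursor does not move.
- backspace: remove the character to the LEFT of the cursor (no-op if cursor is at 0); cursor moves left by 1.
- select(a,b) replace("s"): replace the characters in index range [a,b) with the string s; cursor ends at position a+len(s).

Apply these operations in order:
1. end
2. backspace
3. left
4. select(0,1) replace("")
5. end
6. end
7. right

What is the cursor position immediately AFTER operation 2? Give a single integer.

After op 1 (end): buf='VPLWFHE' cursor=7
After op 2 (backspace): buf='VPLWFH' cursor=6

Answer: 6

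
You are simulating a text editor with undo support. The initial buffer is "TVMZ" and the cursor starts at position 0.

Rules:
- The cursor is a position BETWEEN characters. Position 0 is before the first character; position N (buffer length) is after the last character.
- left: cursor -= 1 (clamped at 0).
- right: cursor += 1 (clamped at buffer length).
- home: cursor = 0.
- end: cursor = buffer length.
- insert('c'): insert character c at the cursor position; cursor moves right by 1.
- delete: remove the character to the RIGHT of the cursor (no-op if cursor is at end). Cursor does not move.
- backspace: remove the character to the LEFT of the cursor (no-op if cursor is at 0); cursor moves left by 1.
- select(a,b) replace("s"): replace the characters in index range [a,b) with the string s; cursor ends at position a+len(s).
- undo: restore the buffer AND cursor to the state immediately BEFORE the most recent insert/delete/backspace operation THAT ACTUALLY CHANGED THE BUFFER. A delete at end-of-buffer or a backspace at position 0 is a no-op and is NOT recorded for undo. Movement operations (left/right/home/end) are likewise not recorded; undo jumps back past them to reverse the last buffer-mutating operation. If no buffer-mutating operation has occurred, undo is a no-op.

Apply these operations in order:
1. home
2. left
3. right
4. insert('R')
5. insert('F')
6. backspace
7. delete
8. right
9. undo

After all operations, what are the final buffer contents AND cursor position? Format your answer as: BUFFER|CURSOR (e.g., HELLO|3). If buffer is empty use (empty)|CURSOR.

Answer: TRVMZ|2

Derivation:
After op 1 (home): buf='TVMZ' cursor=0
After op 2 (left): buf='TVMZ' cursor=0
After op 3 (right): buf='TVMZ' cursor=1
After op 4 (insert('R')): buf='TRVMZ' cursor=2
After op 5 (insert('F')): buf='TRFVMZ' cursor=3
After op 6 (backspace): buf='TRVMZ' cursor=2
After op 7 (delete): buf='TRMZ' cursor=2
After op 8 (right): buf='TRMZ' cursor=3
After op 9 (undo): buf='TRVMZ' cursor=2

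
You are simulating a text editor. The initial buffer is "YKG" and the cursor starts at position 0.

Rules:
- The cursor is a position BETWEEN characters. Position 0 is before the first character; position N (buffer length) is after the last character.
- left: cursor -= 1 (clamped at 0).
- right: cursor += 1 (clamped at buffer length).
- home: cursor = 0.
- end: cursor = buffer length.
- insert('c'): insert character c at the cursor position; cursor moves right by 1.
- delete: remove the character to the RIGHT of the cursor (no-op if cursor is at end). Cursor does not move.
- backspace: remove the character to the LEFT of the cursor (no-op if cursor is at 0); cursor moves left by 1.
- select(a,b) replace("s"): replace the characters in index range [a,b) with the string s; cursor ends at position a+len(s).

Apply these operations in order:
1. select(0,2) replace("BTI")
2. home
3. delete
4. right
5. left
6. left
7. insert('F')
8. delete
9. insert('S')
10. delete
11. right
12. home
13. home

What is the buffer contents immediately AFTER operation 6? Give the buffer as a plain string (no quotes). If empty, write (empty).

After op 1 (select(0,2) replace("BTI")): buf='BTIG' cursor=3
After op 2 (home): buf='BTIG' cursor=0
After op 3 (delete): buf='TIG' cursor=0
After op 4 (right): buf='TIG' cursor=1
After op 5 (left): buf='TIG' cursor=0
After op 6 (left): buf='TIG' cursor=0

Answer: TIG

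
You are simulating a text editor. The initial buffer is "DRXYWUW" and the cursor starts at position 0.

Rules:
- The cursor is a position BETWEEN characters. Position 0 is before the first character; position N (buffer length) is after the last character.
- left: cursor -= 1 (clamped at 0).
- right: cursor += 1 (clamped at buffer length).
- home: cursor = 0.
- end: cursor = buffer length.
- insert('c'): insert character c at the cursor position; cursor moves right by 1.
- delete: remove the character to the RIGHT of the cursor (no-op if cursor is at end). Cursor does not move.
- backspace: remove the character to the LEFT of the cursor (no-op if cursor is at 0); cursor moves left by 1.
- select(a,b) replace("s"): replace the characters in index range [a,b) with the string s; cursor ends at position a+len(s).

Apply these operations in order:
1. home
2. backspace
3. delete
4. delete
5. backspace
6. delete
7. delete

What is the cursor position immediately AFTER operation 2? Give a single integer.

After op 1 (home): buf='DRXYWUW' cursor=0
After op 2 (backspace): buf='DRXYWUW' cursor=0

Answer: 0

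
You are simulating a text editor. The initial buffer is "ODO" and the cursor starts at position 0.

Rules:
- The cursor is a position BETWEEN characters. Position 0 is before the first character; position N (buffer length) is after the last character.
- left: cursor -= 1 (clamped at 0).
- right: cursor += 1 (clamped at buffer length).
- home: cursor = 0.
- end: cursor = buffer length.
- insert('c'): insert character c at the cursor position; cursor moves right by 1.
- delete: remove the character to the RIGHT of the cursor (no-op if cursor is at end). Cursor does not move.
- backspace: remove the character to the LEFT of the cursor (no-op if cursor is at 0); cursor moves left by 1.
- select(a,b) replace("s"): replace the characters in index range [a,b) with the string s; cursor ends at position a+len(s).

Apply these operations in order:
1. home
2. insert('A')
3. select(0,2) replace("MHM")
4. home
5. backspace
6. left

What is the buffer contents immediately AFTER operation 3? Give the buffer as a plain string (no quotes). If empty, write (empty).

Answer: MHMDO

Derivation:
After op 1 (home): buf='ODO' cursor=0
After op 2 (insert('A')): buf='AODO' cursor=1
After op 3 (select(0,2) replace("MHM")): buf='MHMDO' cursor=3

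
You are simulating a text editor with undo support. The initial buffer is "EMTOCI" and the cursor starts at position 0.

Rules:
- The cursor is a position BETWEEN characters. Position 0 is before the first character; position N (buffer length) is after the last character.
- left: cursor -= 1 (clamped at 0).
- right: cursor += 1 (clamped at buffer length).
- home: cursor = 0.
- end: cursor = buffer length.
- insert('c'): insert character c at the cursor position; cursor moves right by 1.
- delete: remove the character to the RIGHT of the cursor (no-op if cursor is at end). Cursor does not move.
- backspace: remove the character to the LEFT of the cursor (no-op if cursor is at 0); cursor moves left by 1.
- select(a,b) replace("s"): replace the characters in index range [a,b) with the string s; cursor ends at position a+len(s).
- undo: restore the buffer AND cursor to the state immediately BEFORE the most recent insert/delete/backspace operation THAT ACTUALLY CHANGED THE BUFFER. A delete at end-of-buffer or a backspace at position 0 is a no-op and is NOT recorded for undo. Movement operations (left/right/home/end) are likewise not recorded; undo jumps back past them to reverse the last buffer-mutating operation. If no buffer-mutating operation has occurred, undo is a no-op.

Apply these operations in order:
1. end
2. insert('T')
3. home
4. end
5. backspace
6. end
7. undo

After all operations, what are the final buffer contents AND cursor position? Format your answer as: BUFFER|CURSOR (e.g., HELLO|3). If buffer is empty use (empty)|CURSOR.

Answer: EMTOCIT|7

Derivation:
After op 1 (end): buf='EMTOCI' cursor=6
After op 2 (insert('T')): buf='EMTOCIT' cursor=7
After op 3 (home): buf='EMTOCIT' cursor=0
After op 4 (end): buf='EMTOCIT' cursor=7
After op 5 (backspace): buf='EMTOCI' cursor=6
After op 6 (end): buf='EMTOCI' cursor=6
After op 7 (undo): buf='EMTOCIT' cursor=7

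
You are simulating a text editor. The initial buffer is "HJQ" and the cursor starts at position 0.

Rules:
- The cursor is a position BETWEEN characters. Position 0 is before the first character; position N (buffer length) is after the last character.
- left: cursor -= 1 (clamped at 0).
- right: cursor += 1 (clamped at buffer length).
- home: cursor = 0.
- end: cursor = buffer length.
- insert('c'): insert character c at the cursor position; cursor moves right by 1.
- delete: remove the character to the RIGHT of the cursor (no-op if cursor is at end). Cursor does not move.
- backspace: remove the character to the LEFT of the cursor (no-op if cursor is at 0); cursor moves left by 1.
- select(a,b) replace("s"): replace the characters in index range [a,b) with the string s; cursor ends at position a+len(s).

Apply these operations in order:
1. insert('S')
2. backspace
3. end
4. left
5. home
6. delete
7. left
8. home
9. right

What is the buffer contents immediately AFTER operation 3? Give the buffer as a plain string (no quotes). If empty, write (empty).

After op 1 (insert('S')): buf='SHJQ' cursor=1
After op 2 (backspace): buf='HJQ' cursor=0
After op 3 (end): buf='HJQ' cursor=3

Answer: HJQ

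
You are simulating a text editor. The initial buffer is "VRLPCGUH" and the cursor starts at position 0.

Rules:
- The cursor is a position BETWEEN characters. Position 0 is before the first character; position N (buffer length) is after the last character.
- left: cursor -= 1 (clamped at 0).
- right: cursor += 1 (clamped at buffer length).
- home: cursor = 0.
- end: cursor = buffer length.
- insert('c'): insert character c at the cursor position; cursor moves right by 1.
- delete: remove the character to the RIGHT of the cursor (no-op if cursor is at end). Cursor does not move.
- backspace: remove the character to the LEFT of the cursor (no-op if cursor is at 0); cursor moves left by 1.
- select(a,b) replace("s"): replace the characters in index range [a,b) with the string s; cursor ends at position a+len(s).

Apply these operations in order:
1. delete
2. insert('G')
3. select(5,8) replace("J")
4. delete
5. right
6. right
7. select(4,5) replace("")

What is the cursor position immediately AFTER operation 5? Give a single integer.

Answer: 6

Derivation:
After op 1 (delete): buf='RLPCGUH' cursor=0
After op 2 (insert('G')): buf='GRLPCGUH' cursor=1
After op 3 (select(5,8) replace("J")): buf='GRLPCJ' cursor=6
After op 4 (delete): buf='GRLPCJ' cursor=6
After op 5 (right): buf='GRLPCJ' cursor=6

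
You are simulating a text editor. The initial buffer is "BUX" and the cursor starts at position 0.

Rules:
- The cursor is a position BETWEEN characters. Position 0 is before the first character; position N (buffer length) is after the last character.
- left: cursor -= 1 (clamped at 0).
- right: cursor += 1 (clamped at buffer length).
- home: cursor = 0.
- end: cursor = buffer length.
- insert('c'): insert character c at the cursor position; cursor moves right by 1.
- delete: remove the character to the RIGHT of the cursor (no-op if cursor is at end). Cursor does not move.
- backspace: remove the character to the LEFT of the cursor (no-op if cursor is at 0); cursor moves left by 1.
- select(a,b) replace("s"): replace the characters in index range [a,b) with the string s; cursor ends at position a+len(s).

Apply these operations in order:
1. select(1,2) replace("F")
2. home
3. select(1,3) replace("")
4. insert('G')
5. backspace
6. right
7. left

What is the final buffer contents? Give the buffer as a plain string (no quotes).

After op 1 (select(1,2) replace("F")): buf='BFX' cursor=2
After op 2 (home): buf='BFX' cursor=0
After op 3 (select(1,3) replace("")): buf='B' cursor=1
After op 4 (insert('G')): buf='BG' cursor=2
After op 5 (backspace): buf='B' cursor=1
After op 6 (right): buf='B' cursor=1
After op 7 (left): buf='B' cursor=0

Answer: B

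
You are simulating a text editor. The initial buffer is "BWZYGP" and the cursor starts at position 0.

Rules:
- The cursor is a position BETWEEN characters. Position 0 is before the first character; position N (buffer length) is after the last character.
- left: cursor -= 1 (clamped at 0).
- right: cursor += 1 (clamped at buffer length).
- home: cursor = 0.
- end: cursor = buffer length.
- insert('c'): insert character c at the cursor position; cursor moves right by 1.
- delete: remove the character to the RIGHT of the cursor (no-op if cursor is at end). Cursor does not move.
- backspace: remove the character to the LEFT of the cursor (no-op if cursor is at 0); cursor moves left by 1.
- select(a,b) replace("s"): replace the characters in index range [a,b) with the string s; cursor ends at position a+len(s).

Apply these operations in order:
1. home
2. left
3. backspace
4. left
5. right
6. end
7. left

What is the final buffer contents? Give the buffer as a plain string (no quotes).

After op 1 (home): buf='BWZYGP' cursor=0
After op 2 (left): buf='BWZYGP' cursor=0
After op 3 (backspace): buf='BWZYGP' cursor=0
After op 4 (left): buf='BWZYGP' cursor=0
After op 5 (right): buf='BWZYGP' cursor=1
After op 6 (end): buf='BWZYGP' cursor=6
After op 7 (left): buf='BWZYGP' cursor=5

Answer: BWZYGP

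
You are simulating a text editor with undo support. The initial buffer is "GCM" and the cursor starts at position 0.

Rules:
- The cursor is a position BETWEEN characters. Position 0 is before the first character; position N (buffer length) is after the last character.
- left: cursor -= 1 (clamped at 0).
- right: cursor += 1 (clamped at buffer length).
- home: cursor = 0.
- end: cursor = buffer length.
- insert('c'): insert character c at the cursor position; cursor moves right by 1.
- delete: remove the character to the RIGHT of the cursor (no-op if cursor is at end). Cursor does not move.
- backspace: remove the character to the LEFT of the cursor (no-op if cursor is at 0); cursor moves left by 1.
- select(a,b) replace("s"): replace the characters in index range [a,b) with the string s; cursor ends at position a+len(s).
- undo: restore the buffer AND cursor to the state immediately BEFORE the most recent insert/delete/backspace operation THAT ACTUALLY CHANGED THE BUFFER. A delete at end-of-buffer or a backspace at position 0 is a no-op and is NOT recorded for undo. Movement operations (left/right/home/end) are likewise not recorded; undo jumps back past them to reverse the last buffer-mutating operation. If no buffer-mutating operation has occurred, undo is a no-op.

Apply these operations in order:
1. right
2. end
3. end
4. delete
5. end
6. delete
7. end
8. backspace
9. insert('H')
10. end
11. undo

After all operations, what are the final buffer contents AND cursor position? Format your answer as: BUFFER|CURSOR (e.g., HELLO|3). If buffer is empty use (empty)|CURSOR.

After op 1 (right): buf='GCM' cursor=1
After op 2 (end): buf='GCM' cursor=3
After op 3 (end): buf='GCM' cursor=3
After op 4 (delete): buf='GCM' cursor=3
After op 5 (end): buf='GCM' cursor=3
After op 6 (delete): buf='GCM' cursor=3
After op 7 (end): buf='GCM' cursor=3
After op 8 (backspace): buf='GC' cursor=2
After op 9 (insert('H')): buf='GCH' cursor=3
After op 10 (end): buf='GCH' cursor=3
After op 11 (undo): buf='GC' cursor=2

Answer: GC|2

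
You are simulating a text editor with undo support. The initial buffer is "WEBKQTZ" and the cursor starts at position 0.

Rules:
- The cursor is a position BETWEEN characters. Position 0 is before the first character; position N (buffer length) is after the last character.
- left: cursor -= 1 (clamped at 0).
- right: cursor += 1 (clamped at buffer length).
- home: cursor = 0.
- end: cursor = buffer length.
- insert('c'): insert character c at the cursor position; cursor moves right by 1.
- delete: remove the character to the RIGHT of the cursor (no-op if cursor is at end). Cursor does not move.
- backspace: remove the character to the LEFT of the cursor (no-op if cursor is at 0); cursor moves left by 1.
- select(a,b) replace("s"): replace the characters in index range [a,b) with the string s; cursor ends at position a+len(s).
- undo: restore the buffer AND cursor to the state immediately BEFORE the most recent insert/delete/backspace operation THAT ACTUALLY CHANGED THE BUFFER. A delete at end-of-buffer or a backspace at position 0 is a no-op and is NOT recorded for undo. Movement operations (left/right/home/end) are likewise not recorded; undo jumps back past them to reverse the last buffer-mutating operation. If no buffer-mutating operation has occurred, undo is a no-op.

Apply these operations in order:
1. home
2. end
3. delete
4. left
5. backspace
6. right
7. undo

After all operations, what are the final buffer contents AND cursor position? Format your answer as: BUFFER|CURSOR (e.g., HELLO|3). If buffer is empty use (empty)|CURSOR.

Answer: WEBKQTZ|6

Derivation:
After op 1 (home): buf='WEBKQTZ' cursor=0
After op 2 (end): buf='WEBKQTZ' cursor=7
After op 3 (delete): buf='WEBKQTZ' cursor=7
After op 4 (left): buf='WEBKQTZ' cursor=6
After op 5 (backspace): buf='WEBKQZ' cursor=5
After op 6 (right): buf='WEBKQZ' cursor=6
After op 7 (undo): buf='WEBKQTZ' cursor=6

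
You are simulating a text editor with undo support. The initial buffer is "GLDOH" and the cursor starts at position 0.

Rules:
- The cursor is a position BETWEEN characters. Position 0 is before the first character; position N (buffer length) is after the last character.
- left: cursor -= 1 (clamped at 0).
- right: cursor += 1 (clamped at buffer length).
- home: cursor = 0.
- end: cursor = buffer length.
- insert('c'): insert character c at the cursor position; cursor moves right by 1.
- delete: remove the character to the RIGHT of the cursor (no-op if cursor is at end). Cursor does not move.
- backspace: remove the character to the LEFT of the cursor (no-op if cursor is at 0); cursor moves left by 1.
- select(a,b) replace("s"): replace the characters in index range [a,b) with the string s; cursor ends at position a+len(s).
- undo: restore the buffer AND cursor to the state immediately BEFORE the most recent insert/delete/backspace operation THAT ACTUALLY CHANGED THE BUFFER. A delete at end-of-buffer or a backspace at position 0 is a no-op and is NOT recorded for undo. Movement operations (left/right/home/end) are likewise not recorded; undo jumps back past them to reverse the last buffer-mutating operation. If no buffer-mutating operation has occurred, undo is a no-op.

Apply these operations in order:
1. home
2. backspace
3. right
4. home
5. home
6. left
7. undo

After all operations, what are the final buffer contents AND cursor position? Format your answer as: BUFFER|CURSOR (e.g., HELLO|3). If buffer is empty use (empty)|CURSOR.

Answer: GLDOH|0

Derivation:
After op 1 (home): buf='GLDOH' cursor=0
After op 2 (backspace): buf='GLDOH' cursor=0
After op 3 (right): buf='GLDOH' cursor=1
After op 4 (home): buf='GLDOH' cursor=0
After op 5 (home): buf='GLDOH' cursor=0
After op 6 (left): buf='GLDOH' cursor=0
After op 7 (undo): buf='GLDOH' cursor=0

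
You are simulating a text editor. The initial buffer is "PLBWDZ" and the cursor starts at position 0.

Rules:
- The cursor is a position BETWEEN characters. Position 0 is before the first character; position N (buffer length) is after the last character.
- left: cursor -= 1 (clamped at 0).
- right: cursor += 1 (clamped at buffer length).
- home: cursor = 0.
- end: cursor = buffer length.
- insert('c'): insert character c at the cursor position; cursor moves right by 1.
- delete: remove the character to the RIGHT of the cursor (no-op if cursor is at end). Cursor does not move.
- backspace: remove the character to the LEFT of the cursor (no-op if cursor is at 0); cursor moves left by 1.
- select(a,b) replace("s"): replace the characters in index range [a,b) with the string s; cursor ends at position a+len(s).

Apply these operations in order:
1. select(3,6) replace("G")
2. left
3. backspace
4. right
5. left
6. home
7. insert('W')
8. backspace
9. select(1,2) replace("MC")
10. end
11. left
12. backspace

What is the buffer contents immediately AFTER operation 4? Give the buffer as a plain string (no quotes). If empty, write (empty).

After op 1 (select(3,6) replace("G")): buf='PLBG' cursor=4
After op 2 (left): buf='PLBG' cursor=3
After op 3 (backspace): buf='PLG' cursor=2
After op 4 (right): buf='PLG' cursor=3

Answer: PLG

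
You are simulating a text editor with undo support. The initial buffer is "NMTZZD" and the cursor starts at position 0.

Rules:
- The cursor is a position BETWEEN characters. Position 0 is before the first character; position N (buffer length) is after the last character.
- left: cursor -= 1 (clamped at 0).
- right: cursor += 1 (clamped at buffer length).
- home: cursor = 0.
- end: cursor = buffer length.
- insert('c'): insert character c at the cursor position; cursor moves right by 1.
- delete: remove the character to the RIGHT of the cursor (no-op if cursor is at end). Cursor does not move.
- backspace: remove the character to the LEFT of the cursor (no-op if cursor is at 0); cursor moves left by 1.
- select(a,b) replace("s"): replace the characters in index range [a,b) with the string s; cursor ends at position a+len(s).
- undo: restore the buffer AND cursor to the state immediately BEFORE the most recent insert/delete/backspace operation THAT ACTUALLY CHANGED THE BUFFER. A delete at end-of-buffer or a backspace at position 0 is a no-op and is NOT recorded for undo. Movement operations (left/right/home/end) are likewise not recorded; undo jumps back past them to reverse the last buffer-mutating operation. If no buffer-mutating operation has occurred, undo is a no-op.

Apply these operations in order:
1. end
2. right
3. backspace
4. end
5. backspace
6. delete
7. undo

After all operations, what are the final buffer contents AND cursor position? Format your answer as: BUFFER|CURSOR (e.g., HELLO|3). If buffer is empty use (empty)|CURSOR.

After op 1 (end): buf='NMTZZD' cursor=6
After op 2 (right): buf='NMTZZD' cursor=6
After op 3 (backspace): buf='NMTZZ' cursor=5
After op 4 (end): buf='NMTZZ' cursor=5
After op 5 (backspace): buf='NMTZ' cursor=4
After op 6 (delete): buf='NMTZ' cursor=4
After op 7 (undo): buf='NMTZZ' cursor=5

Answer: NMTZZ|5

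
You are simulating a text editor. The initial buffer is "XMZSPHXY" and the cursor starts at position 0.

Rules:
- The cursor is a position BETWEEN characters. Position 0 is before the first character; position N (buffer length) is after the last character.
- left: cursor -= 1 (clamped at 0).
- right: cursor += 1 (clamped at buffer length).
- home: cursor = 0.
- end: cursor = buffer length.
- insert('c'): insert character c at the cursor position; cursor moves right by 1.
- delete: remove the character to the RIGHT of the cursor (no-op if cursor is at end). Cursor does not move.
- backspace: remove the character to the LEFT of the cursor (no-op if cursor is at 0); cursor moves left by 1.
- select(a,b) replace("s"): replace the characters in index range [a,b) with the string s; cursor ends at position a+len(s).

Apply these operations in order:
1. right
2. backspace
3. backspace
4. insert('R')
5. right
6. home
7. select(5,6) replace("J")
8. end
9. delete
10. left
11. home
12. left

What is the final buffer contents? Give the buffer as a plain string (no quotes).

After op 1 (right): buf='XMZSPHXY' cursor=1
After op 2 (backspace): buf='MZSPHXY' cursor=0
After op 3 (backspace): buf='MZSPHXY' cursor=0
After op 4 (insert('R')): buf='RMZSPHXY' cursor=1
After op 5 (right): buf='RMZSPHXY' cursor=2
After op 6 (home): buf='RMZSPHXY' cursor=0
After op 7 (select(5,6) replace("J")): buf='RMZSPJXY' cursor=6
After op 8 (end): buf='RMZSPJXY' cursor=8
After op 9 (delete): buf='RMZSPJXY' cursor=8
After op 10 (left): buf='RMZSPJXY' cursor=7
After op 11 (home): buf='RMZSPJXY' cursor=0
After op 12 (left): buf='RMZSPJXY' cursor=0

Answer: RMZSPJXY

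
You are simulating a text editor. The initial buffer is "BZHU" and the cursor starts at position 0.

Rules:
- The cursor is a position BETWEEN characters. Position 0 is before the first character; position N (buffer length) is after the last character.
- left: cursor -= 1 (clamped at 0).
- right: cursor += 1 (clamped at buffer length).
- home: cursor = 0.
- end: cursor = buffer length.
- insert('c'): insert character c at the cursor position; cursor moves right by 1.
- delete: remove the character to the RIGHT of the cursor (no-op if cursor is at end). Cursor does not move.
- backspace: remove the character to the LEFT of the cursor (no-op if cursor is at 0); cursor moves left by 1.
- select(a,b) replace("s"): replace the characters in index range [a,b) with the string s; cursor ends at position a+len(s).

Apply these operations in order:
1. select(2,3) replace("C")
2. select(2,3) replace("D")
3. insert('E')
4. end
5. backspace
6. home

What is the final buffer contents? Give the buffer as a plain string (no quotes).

After op 1 (select(2,3) replace("C")): buf='BZCU' cursor=3
After op 2 (select(2,3) replace("D")): buf='BZDU' cursor=3
After op 3 (insert('E')): buf='BZDEU' cursor=4
After op 4 (end): buf='BZDEU' cursor=5
After op 5 (backspace): buf='BZDE' cursor=4
After op 6 (home): buf='BZDE' cursor=0

Answer: BZDE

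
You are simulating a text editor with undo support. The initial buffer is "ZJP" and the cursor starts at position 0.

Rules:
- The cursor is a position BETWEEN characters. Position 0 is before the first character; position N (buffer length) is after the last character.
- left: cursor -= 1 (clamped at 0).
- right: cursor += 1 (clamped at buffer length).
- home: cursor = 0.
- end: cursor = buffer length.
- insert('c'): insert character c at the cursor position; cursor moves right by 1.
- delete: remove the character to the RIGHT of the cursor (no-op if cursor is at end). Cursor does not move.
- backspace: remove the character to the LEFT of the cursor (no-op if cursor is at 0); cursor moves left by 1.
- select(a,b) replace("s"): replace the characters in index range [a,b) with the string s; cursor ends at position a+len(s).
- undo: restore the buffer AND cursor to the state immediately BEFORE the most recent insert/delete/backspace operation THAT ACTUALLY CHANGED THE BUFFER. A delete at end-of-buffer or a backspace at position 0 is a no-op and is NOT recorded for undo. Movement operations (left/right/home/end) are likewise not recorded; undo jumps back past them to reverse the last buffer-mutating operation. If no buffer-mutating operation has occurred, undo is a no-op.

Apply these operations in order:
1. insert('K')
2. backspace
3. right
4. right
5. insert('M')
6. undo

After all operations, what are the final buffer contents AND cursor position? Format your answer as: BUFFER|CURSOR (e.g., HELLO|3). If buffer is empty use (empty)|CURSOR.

Answer: ZJP|2

Derivation:
After op 1 (insert('K')): buf='KZJP' cursor=1
After op 2 (backspace): buf='ZJP' cursor=0
After op 3 (right): buf='ZJP' cursor=1
After op 4 (right): buf='ZJP' cursor=2
After op 5 (insert('M')): buf='ZJMP' cursor=3
After op 6 (undo): buf='ZJP' cursor=2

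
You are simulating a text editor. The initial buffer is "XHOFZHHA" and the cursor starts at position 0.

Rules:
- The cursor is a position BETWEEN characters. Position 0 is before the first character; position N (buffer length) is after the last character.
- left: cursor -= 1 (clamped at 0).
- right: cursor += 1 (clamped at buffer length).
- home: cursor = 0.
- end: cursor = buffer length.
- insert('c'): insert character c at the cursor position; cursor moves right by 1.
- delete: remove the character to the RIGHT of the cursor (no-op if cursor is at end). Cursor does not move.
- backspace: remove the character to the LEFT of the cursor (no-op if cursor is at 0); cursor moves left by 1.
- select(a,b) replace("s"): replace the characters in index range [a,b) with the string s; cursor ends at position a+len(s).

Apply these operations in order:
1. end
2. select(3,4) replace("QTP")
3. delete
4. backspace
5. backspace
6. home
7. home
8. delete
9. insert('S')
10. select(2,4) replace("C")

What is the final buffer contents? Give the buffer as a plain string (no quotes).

Answer: SHCHHA

Derivation:
After op 1 (end): buf='XHOFZHHA' cursor=8
After op 2 (select(3,4) replace("QTP")): buf='XHOQTPZHHA' cursor=6
After op 3 (delete): buf='XHOQTPHHA' cursor=6
After op 4 (backspace): buf='XHOQTHHA' cursor=5
After op 5 (backspace): buf='XHOQHHA' cursor=4
After op 6 (home): buf='XHOQHHA' cursor=0
After op 7 (home): buf='XHOQHHA' cursor=0
After op 8 (delete): buf='HOQHHA' cursor=0
After op 9 (insert('S')): buf='SHOQHHA' cursor=1
After op 10 (select(2,4) replace("C")): buf='SHCHHA' cursor=3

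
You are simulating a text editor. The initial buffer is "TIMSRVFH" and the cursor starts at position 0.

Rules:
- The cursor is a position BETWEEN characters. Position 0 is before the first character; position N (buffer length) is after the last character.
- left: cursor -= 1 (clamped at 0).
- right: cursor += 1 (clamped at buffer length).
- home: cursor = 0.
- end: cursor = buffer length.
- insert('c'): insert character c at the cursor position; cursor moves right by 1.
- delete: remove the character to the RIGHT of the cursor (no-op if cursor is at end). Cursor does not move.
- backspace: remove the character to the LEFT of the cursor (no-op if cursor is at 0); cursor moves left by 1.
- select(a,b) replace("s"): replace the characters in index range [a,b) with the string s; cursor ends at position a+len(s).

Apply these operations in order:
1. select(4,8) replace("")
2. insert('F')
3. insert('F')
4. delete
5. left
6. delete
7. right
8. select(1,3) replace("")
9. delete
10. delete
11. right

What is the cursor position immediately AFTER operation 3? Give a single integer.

After op 1 (select(4,8) replace("")): buf='TIMS' cursor=4
After op 2 (insert('F')): buf='TIMSF' cursor=5
After op 3 (insert('F')): buf='TIMSFF' cursor=6

Answer: 6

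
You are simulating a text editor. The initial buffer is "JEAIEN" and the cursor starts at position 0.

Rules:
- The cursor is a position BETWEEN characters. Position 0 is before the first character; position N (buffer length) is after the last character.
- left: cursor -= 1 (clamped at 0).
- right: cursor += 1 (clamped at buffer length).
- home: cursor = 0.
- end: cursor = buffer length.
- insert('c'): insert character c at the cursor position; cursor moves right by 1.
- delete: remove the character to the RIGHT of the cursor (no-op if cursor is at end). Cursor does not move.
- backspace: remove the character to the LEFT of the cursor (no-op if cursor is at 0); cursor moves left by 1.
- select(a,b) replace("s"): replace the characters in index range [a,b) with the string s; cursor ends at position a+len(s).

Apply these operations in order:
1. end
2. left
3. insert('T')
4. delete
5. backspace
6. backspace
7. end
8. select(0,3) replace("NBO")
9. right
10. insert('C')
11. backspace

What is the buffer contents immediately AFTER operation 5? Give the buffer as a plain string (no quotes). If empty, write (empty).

After op 1 (end): buf='JEAIEN' cursor=6
After op 2 (left): buf='JEAIEN' cursor=5
After op 3 (insert('T')): buf='JEAIETN' cursor=6
After op 4 (delete): buf='JEAIET' cursor=6
After op 5 (backspace): buf='JEAIE' cursor=5

Answer: JEAIE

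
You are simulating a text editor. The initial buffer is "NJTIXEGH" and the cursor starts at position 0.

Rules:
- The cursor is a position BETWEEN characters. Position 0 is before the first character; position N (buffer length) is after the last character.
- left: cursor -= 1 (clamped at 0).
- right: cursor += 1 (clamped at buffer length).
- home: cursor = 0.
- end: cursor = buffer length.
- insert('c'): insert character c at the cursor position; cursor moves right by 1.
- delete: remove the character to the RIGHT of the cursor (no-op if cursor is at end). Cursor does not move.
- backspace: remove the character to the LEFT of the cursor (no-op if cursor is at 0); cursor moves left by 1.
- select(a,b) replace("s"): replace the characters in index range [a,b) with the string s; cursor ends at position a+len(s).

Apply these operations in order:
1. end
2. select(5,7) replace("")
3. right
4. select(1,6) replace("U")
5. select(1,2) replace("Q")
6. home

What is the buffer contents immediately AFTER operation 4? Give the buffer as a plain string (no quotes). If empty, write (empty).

After op 1 (end): buf='NJTIXEGH' cursor=8
After op 2 (select(5,7) replace("")): buf='NJTIXH' cursor=5
After op 3 (right): buf='NJTIXH' cursor=6
After op 4 (select(1,6) replace("U")): buf='NU' cursor=2

Answer: NU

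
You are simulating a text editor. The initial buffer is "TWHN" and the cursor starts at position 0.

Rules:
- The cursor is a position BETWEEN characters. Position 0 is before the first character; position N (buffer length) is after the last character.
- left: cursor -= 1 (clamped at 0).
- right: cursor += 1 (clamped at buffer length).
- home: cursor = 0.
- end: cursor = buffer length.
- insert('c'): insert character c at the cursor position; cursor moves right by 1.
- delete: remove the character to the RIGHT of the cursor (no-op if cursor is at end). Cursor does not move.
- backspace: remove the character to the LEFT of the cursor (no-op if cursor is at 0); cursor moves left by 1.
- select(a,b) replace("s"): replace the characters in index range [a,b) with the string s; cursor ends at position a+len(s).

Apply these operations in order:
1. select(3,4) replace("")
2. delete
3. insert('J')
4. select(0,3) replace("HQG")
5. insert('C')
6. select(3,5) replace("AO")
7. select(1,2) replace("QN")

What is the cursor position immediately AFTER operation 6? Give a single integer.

After op 1 (select(3,4) replace("")): buf='TWH' cursor=3
After op 2 (delete): buf='TWH' cursor=3
After op 3 (insert('J')): buf='TWHJ' cursor=4
After op 4 (select(0,3) replace("HQG")): buf='HQGJ' cursor=3
After op 5 (insert('C')): buf='HQGCJ' cursor=4
After op 6 (select(3,5) replace("AO")): buf='HQGAO' cursor=5

Answer: 5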